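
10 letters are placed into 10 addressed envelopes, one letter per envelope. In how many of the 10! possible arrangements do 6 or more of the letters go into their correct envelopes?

2176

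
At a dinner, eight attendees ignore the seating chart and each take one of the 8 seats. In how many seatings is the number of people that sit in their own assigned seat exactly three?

Pick the 3 fixed positions: C(8,3) = 56 ways.
The remaining 5 must be deranged: !5 = 44.
Total: 56 × 44 = 2464.

2464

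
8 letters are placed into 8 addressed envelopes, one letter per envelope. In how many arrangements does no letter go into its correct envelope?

14833

The subfactorial !8 = [8!/e] (nearest integer).
8! = 40320, and 40320/e ≈ 14832.90, so !8 = 14833.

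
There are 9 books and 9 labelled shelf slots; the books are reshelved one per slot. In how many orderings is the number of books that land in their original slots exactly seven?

Pick the 7 fixed positions: C(9,7) = 36 ways.
The remaining 2 must be deranged: !2 = 1.
Total: 36 × 1 = 36.

36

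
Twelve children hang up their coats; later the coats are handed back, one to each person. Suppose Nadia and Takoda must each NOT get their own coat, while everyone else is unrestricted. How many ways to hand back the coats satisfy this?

Inclusion-exclusion on the 2 forbidden self-matches:
Σ_{j=0}^{2} (-1)^j C(2,j)(12-j)!
= C(2,0)·12! - C(2,1)·11! + C(2,2)·10!
= 479001600 - 79833600 + 3628800
= 402796800

402796800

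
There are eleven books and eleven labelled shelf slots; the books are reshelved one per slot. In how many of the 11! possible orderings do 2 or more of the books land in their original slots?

10547659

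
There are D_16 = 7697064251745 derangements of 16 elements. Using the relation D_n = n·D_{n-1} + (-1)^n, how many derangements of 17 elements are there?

D_17 = 17·7697064251745 - 1 = 130850092279664.

130850092279664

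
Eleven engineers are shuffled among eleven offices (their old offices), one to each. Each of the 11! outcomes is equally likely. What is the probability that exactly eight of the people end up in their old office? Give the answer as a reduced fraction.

1/120960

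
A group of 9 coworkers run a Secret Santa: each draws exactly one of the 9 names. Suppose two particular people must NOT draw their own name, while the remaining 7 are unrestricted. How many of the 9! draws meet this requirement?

287280

Let A_j be the event that the j-th constrained one is fixed. By inclusion-exclusion over the 2 events:
Σ_{j=0}^{2} (-1)^j C(2,j)(9-j)!
= C(2,0)·9! - C(2,1)·8! + C(2,2)·7!
= 362880 - 80640 + 5040
= 287280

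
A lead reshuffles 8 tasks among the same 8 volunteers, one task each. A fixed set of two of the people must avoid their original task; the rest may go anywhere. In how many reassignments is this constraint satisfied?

30960

Inclusion-exclusion on the 2 forbidden self-matches:
Σ_{j=0}^{2} (-1)^j C(2,j)(8-j)!
= C(2,0)·8! - C(2,1)·7! + C(2,2)·6!
= 40320 - 10080 + 720
= 30960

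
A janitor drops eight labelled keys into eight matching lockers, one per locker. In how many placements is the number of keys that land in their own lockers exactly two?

Choose which 2 of the 8 are fixed: C(8,2) = 28.
The remaining 6 must be deranged: !6 = 265.
Total: 28 × 265 = 7420.

7420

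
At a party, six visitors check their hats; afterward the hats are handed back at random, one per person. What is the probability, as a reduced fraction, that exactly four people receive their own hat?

Favorable outcomes: C(6,4)·!2 = 15·1 = 15.
Total outcomes: 6! = 720.
Probability = 15/720 = 1/48.

1/48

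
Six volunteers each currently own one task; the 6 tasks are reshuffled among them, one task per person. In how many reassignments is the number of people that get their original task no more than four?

719

Sum C(6,i)·!(6-i) for i = 0..4:
  i=0: C(6,0)·!6 = 1·265 = 265
  i=1: C(6,1)·!5 = 6·44 = 264
  i=2: C(6,2)·!4 = 15·9 = 135
  i=3: C(6,3)·!3 = 20·2 = 40
  i=4: C(6,4)·!2 = 15·1 = 15
Total = 719.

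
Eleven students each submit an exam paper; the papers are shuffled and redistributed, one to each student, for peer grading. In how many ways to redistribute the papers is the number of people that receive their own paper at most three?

39158866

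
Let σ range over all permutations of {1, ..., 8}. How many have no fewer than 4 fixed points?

771

Sum C(8,i)·!(8-i) for i = 4..8:
  i=4: C(8,4)·!4 = 70·9 = 630
  i=5: C(8,5)·!3 = 56·2 = 112
  i=6: C(8,6)·!2 = 28·1 = 28
  i=7: C(8,7)·!1 = 8·0 = 0
  i=8: C(8,8)·!0 = 1·1 = 1
Total = 771.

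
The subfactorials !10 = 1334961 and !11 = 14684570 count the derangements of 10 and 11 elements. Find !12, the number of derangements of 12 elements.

176214841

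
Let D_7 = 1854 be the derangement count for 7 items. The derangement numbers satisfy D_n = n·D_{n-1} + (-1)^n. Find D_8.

D_8 = 8·1854 + 1 = 14833.

14833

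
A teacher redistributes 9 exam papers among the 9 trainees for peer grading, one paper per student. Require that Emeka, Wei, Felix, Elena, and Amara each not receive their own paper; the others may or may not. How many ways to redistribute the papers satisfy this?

205056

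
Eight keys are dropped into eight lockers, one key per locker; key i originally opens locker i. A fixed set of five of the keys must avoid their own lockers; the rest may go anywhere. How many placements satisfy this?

21234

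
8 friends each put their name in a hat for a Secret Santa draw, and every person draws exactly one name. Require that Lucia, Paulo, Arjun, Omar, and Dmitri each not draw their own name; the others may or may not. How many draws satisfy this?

Let A_j be the event that the j-th constrained one is fixed. By inclusion-exclusion over the 5 events:
Σ_{j=0}^{5} (-1)^j C(5,j)(8-j)!
= C(5,0)·8! - C(5,1)·7! + C(5,2)·6! - C(5,3)·5! + C(5,4)·4! - C(5,5)·3!
= 40320 - 25200 + 7200 - 1200 + 120 - 6
= 21234

21234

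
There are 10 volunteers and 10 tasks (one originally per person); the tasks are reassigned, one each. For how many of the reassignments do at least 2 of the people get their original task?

# with exactly i fixed is C(10,i)·!(10-i); sum over i=2..10:
  i=2: C(10,2)·!8 = 45·14833 = 667485
  i=3: C(10,3)·!7 = 120·1854 = 222480
  i=4: C(10,4)·!6 = 210·265 = 55650
  i=5: C(10,5)·!5 = 252·44 = 11088
  i=6: C(10,6)·!4 = 210·9 = 1890
  i=7: C(10,7)·!3 = 120·2 = 240
  i=8: C(10,8)·!2 = 45·1 = 45
  i=9: C(10,9)·!1 = 10·0 = 0
  i=10: C(10,10)·!0 = 1·1 = 1
Total = 958879.

958879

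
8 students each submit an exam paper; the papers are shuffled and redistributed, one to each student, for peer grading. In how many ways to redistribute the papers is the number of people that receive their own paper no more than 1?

Sum C(8,i)·!(8-i) for i = 0..1:
  i=0: C(8,0)·!8 = 1·14833 = 14833
  i=1: C(8,1)·!7 = 8·1854 = 14832
Total = 29665.

29665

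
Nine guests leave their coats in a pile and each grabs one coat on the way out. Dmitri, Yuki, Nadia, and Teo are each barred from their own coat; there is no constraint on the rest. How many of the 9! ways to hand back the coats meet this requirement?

229080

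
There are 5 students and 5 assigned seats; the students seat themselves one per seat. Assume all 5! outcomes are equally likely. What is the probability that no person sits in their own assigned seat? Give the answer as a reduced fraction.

11/30

Favorable outcomes: !5 = 44.
Total outcomes: 5! = 120.
Probability = 44/120 = 11/30.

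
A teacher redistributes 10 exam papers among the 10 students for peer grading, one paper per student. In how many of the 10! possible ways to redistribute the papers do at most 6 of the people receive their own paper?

3628514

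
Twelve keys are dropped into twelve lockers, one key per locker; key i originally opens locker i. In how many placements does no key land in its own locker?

Use !n = n·!(n-1) + (-1)^n.
!12 = 12·14684570 + 1 = 176214841

176214841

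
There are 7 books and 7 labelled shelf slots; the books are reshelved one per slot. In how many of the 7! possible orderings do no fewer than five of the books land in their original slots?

22

Sum C(7,i)·!(7-i) for i = 5..7:
  i=5: C(7,5)·!2 = 21·1 = 21
  i=6: C(7,6)·!1 = 7·0 = 0
  i=7: C(7,7)·!0 = 1·1 = 1
Total = 22.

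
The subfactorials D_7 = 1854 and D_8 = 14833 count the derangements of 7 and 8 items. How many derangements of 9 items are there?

D_9 = (9-1)·(D_8 + D_7) = 8·(14833 + 1854) = 8·16687 = 133496.

133496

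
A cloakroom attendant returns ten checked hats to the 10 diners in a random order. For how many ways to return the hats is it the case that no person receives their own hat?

1334961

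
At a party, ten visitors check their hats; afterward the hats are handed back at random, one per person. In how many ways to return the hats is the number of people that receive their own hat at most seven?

3628754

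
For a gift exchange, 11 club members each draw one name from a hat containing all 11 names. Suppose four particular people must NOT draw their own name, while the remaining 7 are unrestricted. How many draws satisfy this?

27422640

Let A_j be the event that the j-th constrained one is fixed. By inclusion-exclusion over the 4 events:
Σ_{j=0}^{4} (-1)^j C(4,j)(11-j)!
= C(4,0)·11! - C(4,1)·10! + C(4,2)·9! - C(4,3)·8! + C(4,4)·7!
= 39916800 - 14515200 + 2177280 - 161280 + 5040
= 27422640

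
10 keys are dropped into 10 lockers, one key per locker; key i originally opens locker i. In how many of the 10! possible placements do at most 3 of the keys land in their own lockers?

3559886

# with exactly i fixed is C(10,i)·!(10-i); sum over i=0..3:
  i=0: C(10,0)·!10 = 1·1334961 = 1334961
  i=1: C(10,1)·!9 = 10·133496 = 1334960
  i=2: C(10,2)·!8 = 45·14833 = 667485
  i=3: C(10,3)·!7 = 120·1854 = 222480
Total = 3559886.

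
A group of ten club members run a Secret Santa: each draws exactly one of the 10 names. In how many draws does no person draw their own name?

1334961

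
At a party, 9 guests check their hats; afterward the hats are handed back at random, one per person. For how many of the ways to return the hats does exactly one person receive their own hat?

Pick the single fixed position: C(9,1) = 9 ways.
The remaining 8 must be deranged: !8 = 14833.
Total: 9 × 14833 = 133497.

133497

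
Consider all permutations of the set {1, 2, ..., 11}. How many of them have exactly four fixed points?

Choose which 4 of the 11 are fixed: C(11,4) = 330.
The remaining 7 must be deranged: !7 = 1854.
Total: 330 × 1854 = 611820.

611820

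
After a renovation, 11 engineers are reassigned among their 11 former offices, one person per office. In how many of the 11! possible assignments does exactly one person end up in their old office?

Choose which one of the 11 is fixed: C(11,1) = 11.
The other 10 form a derangement: !10 = 1334961.
Total: 11 × 1334961 = 14684571.

14684571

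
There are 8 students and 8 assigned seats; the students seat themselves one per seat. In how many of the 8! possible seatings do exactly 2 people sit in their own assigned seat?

Pick the 2 fixed positions: C(8,2) = 28 ways.
The remaining 6 must be deranged: !6 = 265.
Total: 28 × 265 = 7420.

7420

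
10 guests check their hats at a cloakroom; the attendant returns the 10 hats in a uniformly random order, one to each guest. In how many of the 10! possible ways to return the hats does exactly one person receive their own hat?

Choose which one of the 10 is fixed: C(10,1) = 10.
The other 9 form a derangement: !9 = 133496.
Total: 10 × 133496 = 1334960.

1334960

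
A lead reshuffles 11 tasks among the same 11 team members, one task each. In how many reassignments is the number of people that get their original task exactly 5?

122430

Pick the 5 fixed positions: C(11,5) = 462 ways.
The remaining 6 must be deranged: !6 = 265.
Total: 462 × 265 = 122430.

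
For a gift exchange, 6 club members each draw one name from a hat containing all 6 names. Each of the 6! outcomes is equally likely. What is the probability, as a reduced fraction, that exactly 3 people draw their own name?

1/18

Favorable outcomes: C(6,3)·!3 = 20·2 = 40.
Total outcomes: 6! = 720.
Probability = 40/720 = 1/18.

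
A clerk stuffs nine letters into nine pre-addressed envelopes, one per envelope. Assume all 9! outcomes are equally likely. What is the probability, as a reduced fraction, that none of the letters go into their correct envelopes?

Favorable outcomes: !9 = 133496.
Total outcomes: 9! = 362880.
Probability = 133496/362880 = 16687/45360.

16687/45360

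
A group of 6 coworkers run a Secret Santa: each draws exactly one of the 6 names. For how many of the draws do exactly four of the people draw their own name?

15

Choose which 4 of the 6 are fixed: C(6,4) = 15.
The remaining 2 must be deranged: !2 = 1.
Total: 15 × 1 = 15.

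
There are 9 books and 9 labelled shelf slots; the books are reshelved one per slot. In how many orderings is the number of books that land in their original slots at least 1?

Sum C(9,i)·!(9-i) for i = 1..9:
  i=1: C(9,1)·!8 = 9·14833 = 133497
  i=2: C(9,2)·!7 = 36·1854 = 66744
  i=3: C(9,3)·!6 = 84·265 = 22260
  i=4: C(9,4)·!5 = 126·44 = 5544
  i=5: C(9,5)·!4 = 126·9 = 1134
  i=6: C(9,6)·!3 = 84·2 = 168
  i=7: C(9,7)·!2 = 36·1 = 36
  i=8: C(9,8)·!1 = 9·0 = 0
  i=9: C(9,9)·!0 = 1·1 = 1
Total = 229384.

229384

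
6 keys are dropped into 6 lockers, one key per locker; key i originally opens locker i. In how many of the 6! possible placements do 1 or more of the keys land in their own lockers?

455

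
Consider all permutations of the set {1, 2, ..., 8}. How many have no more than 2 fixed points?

37085

Sum C(8,i)·!(8-i) for i = 0..2:
  i=0: C(8,0)·!8 = 1·14833 = 14833
  i=1: C(8,1)·!7 = 8·1854 = 14832
  i=2: C(8,2)·!6 = 28·265 = 7420
Total = 37085.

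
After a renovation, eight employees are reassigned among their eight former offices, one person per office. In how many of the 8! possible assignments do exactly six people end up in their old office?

28

Pick the 6 fixed positions: C(8,6) = 28 ways.
The other 2 form a derangement: !2 = 1.
Total: 28 × 1 = 28.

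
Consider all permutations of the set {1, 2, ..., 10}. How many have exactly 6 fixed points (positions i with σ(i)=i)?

1890

Pick the 6 fixed positions: C(10,6) = 210 ways.
The remaining 4 must be deranged: !4 = 9.
Total: 210 × 9 = 1890.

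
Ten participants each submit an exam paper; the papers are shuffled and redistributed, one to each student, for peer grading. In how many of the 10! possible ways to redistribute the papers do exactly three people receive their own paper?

222480

Choose which 3 of the 10 are fixed: C(10,3) = 120.
The remaining 7 must be deranged: !7 = 1854.
Total: 120 × 1854 = 222480.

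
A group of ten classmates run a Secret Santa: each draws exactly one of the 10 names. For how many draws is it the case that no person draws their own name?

1334961

!10 is the nearest integer to 10!/e.
10! = 3628800, and 3628800/e ≈ 1334960.92, so !10 = 1334961.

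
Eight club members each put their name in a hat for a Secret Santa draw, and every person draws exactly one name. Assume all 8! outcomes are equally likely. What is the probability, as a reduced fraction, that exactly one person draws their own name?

Favorable outcomes: C(8,1)·!7 = 8·1854 = 14832.
Total outcomes: 8! = 40320.
Probability = 14832/40320 = 103/280.

103/280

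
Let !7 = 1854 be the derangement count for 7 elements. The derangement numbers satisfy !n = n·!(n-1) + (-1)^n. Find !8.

14833

!8 = 8·1854 + 1 = 14833.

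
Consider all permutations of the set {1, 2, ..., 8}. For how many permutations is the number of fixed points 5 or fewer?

40291

# with exactly i fixed is C(8,i)·!(8-i); sum over i=0..5:
  i=0: C(8,0)·!8 = 1·14833 = 14833
  i=1: C(8,1)·!7 = 8·1854 = 14832
  i=2: C(8,2)·!6 = 28·265 = 7420
  i=3: C(8,3)·!5 = 56·44 = 2464
  i=4: C(8,4)·!4 = 70·9 = 630
  i=5: C(8,5)·!3 = 56·2 = 112
Total = 40291.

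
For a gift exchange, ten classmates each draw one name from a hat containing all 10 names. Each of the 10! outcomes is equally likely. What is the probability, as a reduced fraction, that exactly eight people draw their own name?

Favorable outcomes: C(10,8)·!2 = 45·1 = 45.
Total outcomes: 10! = 3628800.
Probability = 45/3628800 = 1/80640.

1/80640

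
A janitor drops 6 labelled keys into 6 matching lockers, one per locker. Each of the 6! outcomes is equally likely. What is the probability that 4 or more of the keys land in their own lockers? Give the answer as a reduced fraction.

1/45

Favorable outcomes: Σ_{i≥4} C(6,i)·!(6-i) = 15·1 + 6·0 + 1·1 = 16.
Total outcomes: 6! = 720.
Probability = 16/720 = 1/45.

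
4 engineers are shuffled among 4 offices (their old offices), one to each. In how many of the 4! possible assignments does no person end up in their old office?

9

Recurrence: !4 = 4·!3 + (-1)^4.
!4 = 4·2 + 1 = 9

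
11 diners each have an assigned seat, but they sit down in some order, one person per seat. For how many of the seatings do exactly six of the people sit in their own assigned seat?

Pick the 6 fixed positions: C(11,6) = 462 ways.
The other 5 form a derangement: !5 = 44.
Total: 462 × 44 = 20328.

20328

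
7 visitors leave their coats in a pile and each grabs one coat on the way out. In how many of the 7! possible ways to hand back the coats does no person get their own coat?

1854

By inclusion-exclusion, !7 = Σ (-1)^k · 7!/k! for k=0..7
= 7! - 7!/1! + 7!/2! - 7!/3! + 7!/4! - 7!/5! + 7!/6! - 7!/7!
= 5040 - 5040 + 2520 - 840 + 210 - 42 + 7 - 1
= 1854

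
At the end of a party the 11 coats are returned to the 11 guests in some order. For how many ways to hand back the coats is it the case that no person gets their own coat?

Use !n = (n-1)(!(n-1) + !(n-2)).
!11 = 10·(1334961 + 133496) = 10·1468457 = 14684570

14684570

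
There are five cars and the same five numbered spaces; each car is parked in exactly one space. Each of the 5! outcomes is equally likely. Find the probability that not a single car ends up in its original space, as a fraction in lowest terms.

11/30

Favorable outcomes: !5 = 44.
Total outcomes: 5! = 120.
Probability = 44/120 = 11/30.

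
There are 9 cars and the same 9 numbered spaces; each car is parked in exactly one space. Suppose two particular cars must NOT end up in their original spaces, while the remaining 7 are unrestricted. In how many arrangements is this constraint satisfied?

287280

Inclusion-exclusion on the 2 forbidden self-matches:
Σ_{j=0}^{2} (-1)^j C(2,j)(9-j)!
= C(2,0)·9! - C(2,1)·8! + C(2,2)·7!
= 362880 - 80640 + 5040
= 287280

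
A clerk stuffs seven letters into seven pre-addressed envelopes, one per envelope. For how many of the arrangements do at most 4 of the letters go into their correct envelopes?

Sum C(7,i)·!(7-i) for i = 0..4:
  i=0: C(7,0)·!7 = 1·1854 = 1854
  i=1: C(7,1)·!6 = 7·265 = 1855
  i=2: C(7,2)·!5 = 21·44 = 924
  i=3: C(7,3)·!4 = 35·9 = 315
  i=4: C(7,4)·!3 = 35·2 = 70
Total = 5018.

5018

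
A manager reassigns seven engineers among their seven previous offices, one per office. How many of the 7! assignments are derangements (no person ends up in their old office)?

The subfactorial !7 = [7!/e] (nearest integer).
7! = 5040, and 5040/e ≈ 1854.11, so !7 = 1854.

1854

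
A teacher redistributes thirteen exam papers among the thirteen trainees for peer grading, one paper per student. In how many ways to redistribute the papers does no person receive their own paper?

2290792932

Use !n = n·!(n-1) + (-1)^n.
!13 = 13·176214841 - 1 = 2290792932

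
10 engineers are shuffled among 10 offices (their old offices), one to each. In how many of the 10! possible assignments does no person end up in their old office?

1334961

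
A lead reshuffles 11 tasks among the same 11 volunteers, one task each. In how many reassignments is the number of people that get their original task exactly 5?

Pick the 5 fixed positions: C(11,5) = 462 ways.
The remaining 6 must be deranged: !6 = 265.
Total: 462 × 265 = 122430.

122430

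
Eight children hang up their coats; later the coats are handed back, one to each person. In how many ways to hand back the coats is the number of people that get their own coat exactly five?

112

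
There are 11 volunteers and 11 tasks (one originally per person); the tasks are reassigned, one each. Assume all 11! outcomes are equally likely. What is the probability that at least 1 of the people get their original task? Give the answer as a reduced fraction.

2523223/3991680

Favorable outcomes: Σ_{i≥1} C(11,i)·!(11-i) = 11·1334961 + 55·133496 + 165·14833 + 330·1854 + 462·265 + 462·44 + 330·9 + 165·2 + 55·1 + 11·0 + 1·1 = 25232230.
Total outcomes: 11! = 39916800.
Probability = 25232230/39916800 = 2523223/3991680.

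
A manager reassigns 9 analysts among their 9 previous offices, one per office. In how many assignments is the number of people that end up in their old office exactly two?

66744

Choose which 2 of the 9 are fixed: C(9,2) = 36.
The remaining 7 must be deranged: !7 = 1854.
Total: 36 × 1854 = 66744.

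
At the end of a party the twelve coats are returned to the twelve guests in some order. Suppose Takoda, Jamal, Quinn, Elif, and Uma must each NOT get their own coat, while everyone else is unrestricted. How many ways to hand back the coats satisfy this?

312273360

Inclusion-exclusion on the 5 forbidden self-matches:
Σ_{j=0}^{5} (-1)^j C(5,j)(12-j)!
= C(5,0)·12! - C(5,1)·11! + C(5,2)·10! - C(5,3)·9! + C(5,4)·8! - C(5,5)·7!
= 479001600 - 199584000 + 36288000 - 3628800 + 201600 - 5040
= 312273360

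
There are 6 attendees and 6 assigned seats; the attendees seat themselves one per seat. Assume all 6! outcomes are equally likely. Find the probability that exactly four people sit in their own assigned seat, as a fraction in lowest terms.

1/48

Favorable outcomes: C(6,4)·!2 = 15·1 = 15.
Total outcomes: 6! = 720.
Probability = 15/720 = 1/48.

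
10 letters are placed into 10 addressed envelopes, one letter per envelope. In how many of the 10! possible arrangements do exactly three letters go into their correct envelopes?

222480

Pick the 3 fixed positions: C(10,3) = 120 ways.
The other 7 form a derangement: !7 = 1854.
Total: 120 × 1854 = 222480.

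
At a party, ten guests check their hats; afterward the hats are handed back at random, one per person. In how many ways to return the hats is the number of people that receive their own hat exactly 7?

Pick the 7 fixed positions: C(10,7) = 120 ways.
The remaining 3 must be deranged: !3 = 2.
Total: 120 × 2 = 240.

240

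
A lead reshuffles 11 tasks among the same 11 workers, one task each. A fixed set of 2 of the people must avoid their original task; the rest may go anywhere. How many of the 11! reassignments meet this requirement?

Let A_j be the event that the j-th constrained one is fixed. By inclusion-exclusion over the 2 events:
Σ_{j=0}^{2} (-1)^j C(2,j)(11-j)!
= C(2,0)·11! - C(2,1)·10! + C(2,2)·9!
= 39916800 - 7257600 + 362880
= 33022080

33022080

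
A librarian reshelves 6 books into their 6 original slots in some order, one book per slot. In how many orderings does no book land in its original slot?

265

The subfactorial !6 = [6!/e] (nearest integer).
6! = 720, and 720/e ≈ 264.87, so !6 = 265.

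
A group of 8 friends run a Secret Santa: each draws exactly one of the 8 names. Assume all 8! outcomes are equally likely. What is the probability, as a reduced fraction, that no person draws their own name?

Favorable outcomes: !8 = 14833.
Total outcomes: 8! = 40320.
Probability = 14833/40320 = 2119/5760.

2119/5760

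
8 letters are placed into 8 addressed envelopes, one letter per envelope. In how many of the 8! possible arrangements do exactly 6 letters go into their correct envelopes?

28

Pick the 6 fixed positions: C(8,6) = 28 ways.
The remaining 2 must be deranged: !2 = 1.
Total: 28 × 1 = 28.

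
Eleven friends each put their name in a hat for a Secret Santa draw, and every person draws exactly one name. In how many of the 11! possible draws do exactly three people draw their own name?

2447445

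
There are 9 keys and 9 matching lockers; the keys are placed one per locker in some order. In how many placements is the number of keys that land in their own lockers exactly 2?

66744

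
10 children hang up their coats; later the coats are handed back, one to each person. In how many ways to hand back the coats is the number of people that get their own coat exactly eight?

45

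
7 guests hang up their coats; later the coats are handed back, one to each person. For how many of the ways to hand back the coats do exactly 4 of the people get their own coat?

Pick the 4 fixed positions: C(7,4) = 35 ways.
The remaining 3 must be deranged: !3 = 2.
Total: 35 × 2 = 70.

70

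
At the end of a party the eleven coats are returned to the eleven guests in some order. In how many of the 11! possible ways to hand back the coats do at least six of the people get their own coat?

# with exactly i fixed is C(11,i)·!(11-i); sum over i=6..11:
  i=6: C(11,6)·!5 = 462·44 = 20328
  i=7: C(11,7)·!4 = 330·9 = 2970
  i=8: C(11,8)·!3 = 165·2 = 330
  i=9: C(11,9)·!2 = 55·1 = 55
  i=10: C(11,10)·!1 = 11·0 = 0
  i=11: C(11,11)·!0 = 1·1 = 1
Total = 23684.

23684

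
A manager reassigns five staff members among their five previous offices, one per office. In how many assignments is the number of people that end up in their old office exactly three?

10

Choose which 3 of the 5 are fixed: C(5,3) = 10.
The other 2 form a derangement: !2 = 1.
Total: 10 × 1 = 10.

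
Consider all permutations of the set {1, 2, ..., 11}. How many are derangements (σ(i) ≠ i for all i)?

The subfactorial !11 = [11!/e] (nearest integer).
11! = 39916800, and 39916800/e ≈ 14684570.08, so !11 = 14684570.

14684570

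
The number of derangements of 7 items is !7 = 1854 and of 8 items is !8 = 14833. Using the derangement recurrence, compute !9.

!9 = (9-1)·(!8 + !7) = 8·(14833 + 1854) = 8·16687 = 133496.

133496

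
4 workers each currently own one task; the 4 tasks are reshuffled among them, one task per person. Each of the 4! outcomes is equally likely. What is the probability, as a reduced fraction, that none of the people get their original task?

3/8

Favorable outcomes: !4 = 9.
Total outcomes: 4! = 24.
Probability = 9/24 = 3/8.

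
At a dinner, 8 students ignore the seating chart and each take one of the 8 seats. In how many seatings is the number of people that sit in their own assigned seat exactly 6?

28

Choose which 6 of the 8 are fixed: C(8,6) = 28.
The remaining 2 must be deranged: !2 = 1.
Total: 28 × 1 = 28.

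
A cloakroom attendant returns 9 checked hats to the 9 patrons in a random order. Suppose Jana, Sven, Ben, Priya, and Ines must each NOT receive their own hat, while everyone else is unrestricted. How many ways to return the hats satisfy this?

205056

Inclusion-exclusion on the 5 forbidden self-matches:
Σ_{j=0}^{5} (-1)^j C(5,j)(9-j)!
= C(5,0)·9! - C(5,1)·8! + C(5,2)·7! - C(5,3)·6! + C(5,4)·5! - C(5,5)·4!
= 362880 - 201600 + 50400 - 7200 + 600 - 24
= 205056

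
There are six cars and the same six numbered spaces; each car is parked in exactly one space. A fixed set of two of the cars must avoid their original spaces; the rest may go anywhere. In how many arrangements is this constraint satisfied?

Let A_j be the event that the j-th constrained one is fixed. By inclusion-exclusion over the 2 events:
Σ_{j=0}^{2} (-1)^j C(2,j)(6-j)!
= C(2,0)·6! - C(2,1)·5! + C(2,2)·4!
= 720 - 240 + 24
= 504

504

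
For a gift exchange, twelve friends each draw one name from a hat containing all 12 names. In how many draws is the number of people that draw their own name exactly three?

Pick the 3 fixed positions: C(12,3) = 220 ways.
The remaining 9 must be deranged: !9 = 133496.
Total: 220 × 133496 = 29369120.

29369120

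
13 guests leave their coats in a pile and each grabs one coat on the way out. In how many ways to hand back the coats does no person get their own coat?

2290792932

The number of derangements of 13 is !13 = Σ_{k=0}^{13} (-1)^k·13!/k!
= 13! - 13!/1! + 13!/2! - 13!/3! + 13!/4! - 13!/5! + 13!/6! - 13!/7! + 13!/8! - 13!/9! + 13!/10! - 13!/11! + 13!/12! - 13!/13!
= 6227020800 - 6227020800 + 3113510400 - 1037836800 + 259459200 - 51891840 + 8648640 - 1235520 + 154440 - 17160 + 1716 - 156 + 13 - 1
= 2290792932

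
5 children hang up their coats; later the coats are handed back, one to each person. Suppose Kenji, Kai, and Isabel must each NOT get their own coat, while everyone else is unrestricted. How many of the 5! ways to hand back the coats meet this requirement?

64

Inclusion-exclusion on the 3 forbidden self-matches:
Σ_{j=0}^{3} (-1)^j C(3,j)(5-j)!
= C(3,0)·5! - C(3,1)·4! + C(3,2)·3! - C(3,3)·2!
= 120 - 72 + 18 - 2
= 64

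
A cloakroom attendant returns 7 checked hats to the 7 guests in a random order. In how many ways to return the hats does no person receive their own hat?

1854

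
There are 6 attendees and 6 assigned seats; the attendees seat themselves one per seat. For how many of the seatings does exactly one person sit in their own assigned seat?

264

Pick the single fixed position: C(6,1) = 6 ways.
The other 5 form a derangement: !5 = 44.
Total: 6 × 44 = 264.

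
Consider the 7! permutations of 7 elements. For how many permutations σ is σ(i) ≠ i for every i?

!7 is the nearest integer to 7!/e.
7! = 5040, and 5040/e ≈ 1854.11, so !7 = 1854.

1854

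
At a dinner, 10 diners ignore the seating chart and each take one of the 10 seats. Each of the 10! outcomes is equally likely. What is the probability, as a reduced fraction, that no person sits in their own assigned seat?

16481/44800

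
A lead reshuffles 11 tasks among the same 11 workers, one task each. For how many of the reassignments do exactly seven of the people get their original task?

2970

Choose which 7 of the 11 are fixed: C(11,7) = 330.
The other 4 form a derangement: !4 = 9.
Total: 330 × 9 = 2970.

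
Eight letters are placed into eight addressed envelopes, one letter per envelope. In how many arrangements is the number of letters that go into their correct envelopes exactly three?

2464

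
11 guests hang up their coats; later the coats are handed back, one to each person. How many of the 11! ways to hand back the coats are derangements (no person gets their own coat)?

14684570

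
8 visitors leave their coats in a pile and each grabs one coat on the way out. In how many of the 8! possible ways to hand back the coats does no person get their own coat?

The subfactorial !8 = [8!/e] (nearest integer).
8! = 40320, and 40320/e ≈ 14832.90, so !8 = 14833.

14833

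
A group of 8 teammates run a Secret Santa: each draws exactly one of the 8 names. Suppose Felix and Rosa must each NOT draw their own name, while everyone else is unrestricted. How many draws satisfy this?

30960

Let A_j be the event that the j-th constrained one is fixed. By inclusion-exclusion over the 2 events:
Σ_{j=0}^{2} (-1)^j C(2,j)(8-j)!
= C(2,0)·8! - C(2,1)·7! + C(2,2)·6!
= 40320 - 10080 + 720
= 30960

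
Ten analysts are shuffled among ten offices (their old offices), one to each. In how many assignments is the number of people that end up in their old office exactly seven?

Pick the 7 fixed positions: C(10,7) = 120 ways.
The remaining 3 must be deranged: !3 = 2.
Total: 120 × 2 = 240.

240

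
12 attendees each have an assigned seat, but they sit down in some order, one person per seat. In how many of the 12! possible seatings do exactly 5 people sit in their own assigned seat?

1468368

Choose which 5 of the 12 are fixed: C(12,5) = 792.
The other 7 form a derangement: !7 = 1854.
Total: 792 × 1854 = 1468368.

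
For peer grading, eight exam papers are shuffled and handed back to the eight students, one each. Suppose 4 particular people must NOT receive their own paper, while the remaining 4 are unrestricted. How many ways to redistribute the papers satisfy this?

24024

Let A_j be the event that the j-th constrained one is fixed. By inclusion-exclusion over the 4 events:
Σ_{j=0}^{4} (-1)^j C(4,j)(8-j)!
= C(4,0)·8! - C(4,1)·7! + C(4,2)·6! - C(4,3)·5! + C(4,4)·4!
= 40320 - 20160 + 4320 - 480 + 24
= 24024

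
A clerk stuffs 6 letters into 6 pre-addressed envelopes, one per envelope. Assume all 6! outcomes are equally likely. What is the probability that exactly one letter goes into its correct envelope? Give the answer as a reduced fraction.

11/30

Favorable outcomes: C(6,1)·!5 = 6·44 = 264.
Total outcomes: 6! = 720.
Probability = 264/720 = 11/30.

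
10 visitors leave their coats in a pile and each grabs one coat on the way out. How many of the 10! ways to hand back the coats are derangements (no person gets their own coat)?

1334961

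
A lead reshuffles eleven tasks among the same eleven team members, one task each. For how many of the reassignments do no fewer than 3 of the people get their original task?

3205379

Sum C(11,i)·!(11-i) for i = 3..11:
  i=3: C(11,3)·!8 = 165·14833 = 2447445
  i=4: C(11,4)·!7 = 330·1854 = 611820
  i=5: C(11,5)·!6 = 462·265 = 122430
  i=6: C(11,6)·!5 = 462·44 = 20328
  i=7: C(11,7)·!4 = 330·9 = 2970
  i=8: C(11,8)·!3 = 165·2 = 330
  i=9: C(11,9)·!2 = 55·1 = 55
  i=10: C(11,10)·!1 = 11·0 = 0
  i=11: C(11,11)·!0 = 1·1 = 1
Total = 3205379.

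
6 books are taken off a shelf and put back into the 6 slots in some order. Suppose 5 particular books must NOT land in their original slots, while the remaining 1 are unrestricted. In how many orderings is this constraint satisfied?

Inclusion-exclusion on the 5 forbidden self-matches:
Σ_{j=0}^{5} (-1)^j C(5,j)(6-j)!
= C(5,0)·6! - C(5,1)·5! + C(5,2)·4! - C(5,3)·3! + C(5,4)·2! - C(5,5)·1!
= 720 - 600 + 240 - 60 + 10 - 1
= 309

309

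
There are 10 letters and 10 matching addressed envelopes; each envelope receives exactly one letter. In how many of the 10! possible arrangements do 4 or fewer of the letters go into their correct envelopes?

Sum C(10,i)·!(10-i) for i = 0..4:
  i=0: C(10,0)·!10 = 1·1334961 = 1334961
  i=1: C(10,1)·!9 = 10·133496 = 1334960
  i=2: C(10,2)·!8 = 45·14833 = 667485
  i=3: C(10,3)·!7 = 120·1854 = 222480
  i=4: C(10,4)·!6 = 210·265 = 55650
Total = 3615536.

3615536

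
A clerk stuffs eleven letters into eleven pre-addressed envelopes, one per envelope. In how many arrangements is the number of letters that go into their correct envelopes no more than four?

39770686

# with exactly i fixed is C(11,i)·!(11-i); sum over i=0..4:
  i=0: C(11,0)·!11 = 1·14684570 = 14684570
  i=1: C(11,1)·!10 = 11·1334961 = 14684571
  i=2: C(11,2)·!9 = 55·133496 = 7342280
  i=3: C(11,3)·!8 = 165·14833 = 2447445
  i=4: C(11,4)·!7 = 330·1854 = 611820
Total = 39770686.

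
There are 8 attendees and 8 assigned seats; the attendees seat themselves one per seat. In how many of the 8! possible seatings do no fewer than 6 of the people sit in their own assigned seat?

29

Sum C(8,i)·!(8-i) for i = 6..8:
  i=6: C(8,6)·!2 = 28·1 = 28
  i=7: C(8,7)·!1 = 8·0 = 0
  i=8: C(8,8)·!0 = 1·1 = 1
Total = 29.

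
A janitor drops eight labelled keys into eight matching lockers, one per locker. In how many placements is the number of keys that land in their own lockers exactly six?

28

Choose which 6 of the 8 are fixed: C(8,6) = 28.
The other 2 form a derangement: !2 = 1.
Total: 28 × 1 = 28.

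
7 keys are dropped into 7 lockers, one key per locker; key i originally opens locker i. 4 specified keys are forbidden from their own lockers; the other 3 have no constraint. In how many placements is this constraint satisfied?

2790

Let A_j be the event that the j-th constrained one is fixed. By inclusion-exclusion over the 4 events:
Σ_{j=0}^{4} (-1)^j C(4,j)(7-j)!
= C(4,0)·7! - C(4,1)·6! + C(4,2)·5! - C(4,3)·4! + C(4,4)·3!
= 5040 - 2880 + 720 - 96 + 6
= 2790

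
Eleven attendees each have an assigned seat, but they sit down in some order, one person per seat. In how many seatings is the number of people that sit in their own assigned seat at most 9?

Sum C(11,i)·!(11-i) for i = 0..9:
  i=0: C(11,0)·!11 = 1·14684570 = 14684570
  i=1: C(11,1)·!10 = 11·1334961 = 14684571
  i=2: C(11,2)·!9 = 55·133496 = 7342280
  i=3: C(11,3)·!8 = 165·14833 = 2447445
  i=4: C(11,4)·!7 = 330·1854 = 611820
  i=5: C(11,5)·!6 = 462·265 = 122430
  i=6: C(11,6)·!5 = 462·44 = 20328
  i=7: C(11,7)·!4 = 330·9 = 2970
  i=8: C(11,8)·!3 = 165·2 = 330
  i=9: C(11,9)·!2 = 55·1 = 55
Total = 39916799.

39916799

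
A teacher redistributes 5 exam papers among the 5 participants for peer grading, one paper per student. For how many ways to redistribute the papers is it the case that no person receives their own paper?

44

By inclusion-exclusion, !5 = Σ (-1)^k · 5!/k! for k=0..5
= 5! - 5!/1! + 5!/2! - 5!/3! + 5!/4! - 5!/5!
= 120 - 120 + 60 - 20 + 5 - 1
= 44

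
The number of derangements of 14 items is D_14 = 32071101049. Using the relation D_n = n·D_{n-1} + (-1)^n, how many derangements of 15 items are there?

481066515734

D_15 = 15·32071101049 - 1 = 481066515734.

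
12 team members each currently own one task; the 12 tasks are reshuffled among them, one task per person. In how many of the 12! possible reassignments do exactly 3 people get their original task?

29369120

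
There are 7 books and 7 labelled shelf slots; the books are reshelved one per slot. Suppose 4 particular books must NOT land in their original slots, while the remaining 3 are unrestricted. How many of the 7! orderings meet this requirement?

Inclusion-exclusion on the 4 forbidden self-matches:
Σ_{j=0}^{4} (-1)^j C(4,j)(7-j)!
= C(4,0)·7! - C(4,1)·6! + C(4,2)·5! - C(4,3)·4! + C(4,4)·3!
= 5040 - 2880 + 720 - 96 + 6
= 2790

2790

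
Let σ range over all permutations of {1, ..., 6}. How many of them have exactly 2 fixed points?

135

Pick the 2 fixed positions: C(6,2) = 15 ways.
The other 4 form a derangement: !4 = 9.
Total: 15 × 9 = 135.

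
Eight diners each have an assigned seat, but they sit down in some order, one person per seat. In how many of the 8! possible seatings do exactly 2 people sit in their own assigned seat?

Pick the 2 fixed positions: C(8,2) = 28 ways.
The remaining 6 must be deranged: !6 = 265.
Total: 28 × 265 = 7420.

7420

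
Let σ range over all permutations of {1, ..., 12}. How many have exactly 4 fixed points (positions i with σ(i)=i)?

7342335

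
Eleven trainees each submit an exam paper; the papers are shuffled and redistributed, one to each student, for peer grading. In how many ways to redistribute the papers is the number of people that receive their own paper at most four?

# with exactly i fixed is C(11,i)·!(11-i); sum over i=0..4:
  i=0: C(11,0)·!11 = 1·14684570 = 14684570
  i=1: C(11,1)·!10 = 11·1334961 = 14684571
  i=2: C(11,2)·!9 = 55·133496 = 7342280
  i=3: C(11,3)·!8 = 165·14833 = 2447445
  i=4: C(11,4)·!7 = 330·1854 = 611820
Total = 39770686.

39770686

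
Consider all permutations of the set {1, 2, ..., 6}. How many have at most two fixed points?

664

# with exactly i fixed is C(6,i)·!(6-i); sum over i=0..2:
  i=0: C(6,0)·!6 = 1·265 = 265
  i=1: C(6,1)·!5 = 6·44 = 264
  i=2: C(6,2)·!4 = 15·9 = 135
Total = 664.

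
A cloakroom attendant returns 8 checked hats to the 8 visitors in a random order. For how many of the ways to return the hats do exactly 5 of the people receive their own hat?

112

Pick the 5 fixed positions: C(8,5) = 56 ways.
The other 3 form a derangement: !3 = 2.
Total: 56 × 2 = 112.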